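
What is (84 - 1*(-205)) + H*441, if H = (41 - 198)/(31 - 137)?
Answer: 99871/106 ≈ 942.18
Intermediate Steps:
H = 157/106 (H = -157/(-106) = -157*(-1/106) = 157/106 ≈ 1.4811)
(84 - 1*(-205)) + H*441 = (84 - 1*(-205)) + (157/106)*441 = (84 + 205) + 69237/106 = 289 + 69237/106 = 99871/106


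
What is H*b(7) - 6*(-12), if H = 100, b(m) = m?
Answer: 772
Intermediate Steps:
H*b(7) - 6*(-12) = 100*7 - 6*(-12) = 700 + 72 = 772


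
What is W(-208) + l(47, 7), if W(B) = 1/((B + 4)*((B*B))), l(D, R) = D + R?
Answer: 476596223/8825856 ≈ 54.000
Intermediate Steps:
W(B) = 1/(B**2*(4 + B)) (W(B) = 1/((4 + B)*(B**2)) = 1/((4 + B)*B**2) = 1/(B**2*(4 + B)))
W(-208) + l(47, 7) = 1/((-208)**2*(4 - 208)) + (47 + 7) = (1/43264)/(-204) + 54 = (1/43264)*(-1/204) + 54 = -1/8825856 + 54 = 476596223/8825856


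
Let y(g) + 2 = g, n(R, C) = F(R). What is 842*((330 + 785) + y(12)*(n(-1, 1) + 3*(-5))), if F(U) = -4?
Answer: 778850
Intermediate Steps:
n(R, C) = -4
y(g) = -2 + g
842*((330 + 785) + y(12)*(n(-1, 1) + 3*(-5))) = 842*((330 + 785) + (-2 + 12)*(-4 + 3*(-5))) = 842*(1115 + 10*(-4 - 15)) = 842*(1115 + 10*(-19)) = 842*(1115 - 190) = 842*925 = 778850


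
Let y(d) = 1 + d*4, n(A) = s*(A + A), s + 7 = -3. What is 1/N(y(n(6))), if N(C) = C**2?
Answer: 1/229441 ≈ 4.3584e-6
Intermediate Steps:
s = -10 (s = -7 - 3 = -10)
n(A) = -20*A (n(A) = -10*(A + A) = -20*A)
y(d) = 1 + 4*d
1/N(y(n(6))) = 1/((1 + 4*(-20*6))**2) = 1/((1 + 4*(-120))**2) = 1/((1 - 480)**2) = 1/((-479)**2) = 1/229441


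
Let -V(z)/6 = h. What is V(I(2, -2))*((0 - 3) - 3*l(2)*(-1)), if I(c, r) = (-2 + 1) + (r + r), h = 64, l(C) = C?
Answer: -1152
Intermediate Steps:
I(c, r) = -1 + 2*r
V(z) = -384 (V(z) = -6*64 = -384)
V(I(2, -2))*((0 - 3) - 3*l(2)*(-1)) = -384*((0 - 3) - 3*2*(-1)) = -384*(-3 - 6*(-1)) = -384*(-3 + 6) = -384*3 = -1152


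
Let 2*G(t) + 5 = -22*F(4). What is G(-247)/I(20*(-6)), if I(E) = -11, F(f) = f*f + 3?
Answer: 423/22 ≈ 19.227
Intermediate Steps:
F(f) = 3 + f**2 (F(f) = f**2 + 3 = 3 + f**2)
G(t) = -423/2 (G(t) = -5/2 + (-22*(3 + 4**2))/2 = -5/2 + (-22*(3 + 16))/2 = -5/2 + (-22*19)/2 = -5/2 + (1/2)*(-418) = -5/2 - 209 = -423/2)
G(-247)/I(20*(-6)) = -423/2/(-11) = -423/2*(-1/11) = 423/22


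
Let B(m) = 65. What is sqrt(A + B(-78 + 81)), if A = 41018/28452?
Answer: sqrt(13446400974)/14226 ≈ 8.1512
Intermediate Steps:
A = 20509/14226 (A = 41018*(1/28452) = 20509/14226 ≈ 1.4417)
sqrt(A + B(-78 + 81)) = sqrt(20509/14226 + 65) = sqrt(945199/14226) = sqrt(13446400974)/14226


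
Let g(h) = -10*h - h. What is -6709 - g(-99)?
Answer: -7798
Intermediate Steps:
g(h) = -11*h
-6709 - g(-99) = -6709 - (-11)*(-99) = -6709 - 1*1089 = -6709 - 1089 = -7798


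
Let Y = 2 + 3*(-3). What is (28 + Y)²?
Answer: 441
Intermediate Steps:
Y = -7 (Y = 2 - 9 = -7)
(28 + Y)² = (28 - 7)² = 21² = 441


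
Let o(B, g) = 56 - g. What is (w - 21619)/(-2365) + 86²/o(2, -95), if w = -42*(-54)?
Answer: 20413541/357115 ≈ 57.162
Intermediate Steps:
w = 2268
(w - 21619)/(-2365) + 86²/o(2, -95) = (2268 - 21619)/(-2365) + 86²/(56 - 1*(-95)) = -19351*(-1/2365) + 7396/(56 + 95) = 19351/2365 + 7396/151 = 20413541/357115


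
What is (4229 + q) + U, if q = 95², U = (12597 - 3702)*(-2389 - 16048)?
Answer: -163983861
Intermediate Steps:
U = -163997115 (U = 8895*(-18437) = -163997115)
q = 9025
(4229 + q) + U = (4229 + 9025) - 163997115 = 13254 - 163997115 = -163983861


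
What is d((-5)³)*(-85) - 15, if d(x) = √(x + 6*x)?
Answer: -15 - 425*I*√35 ≈ -15.0 - 2514.3*I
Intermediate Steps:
d(x) = √7*√x (d(x) = √(7*x) = √7*√x)
d((-5)³)*(-85) - 15 = (√7*√((-5)³))*(-85) - 15 = (√7*√(-125))*(-85) - 15 = (√7*(5*I*√5))*(-85) - 15 = (5*I*√35)*(-85) - 15 = -425*I*√35 - 15 = -15 - 425*I*√35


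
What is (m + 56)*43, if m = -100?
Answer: -1892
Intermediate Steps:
(m + 56)*43 = (-100 + 56)*43 = -44*43 = -1892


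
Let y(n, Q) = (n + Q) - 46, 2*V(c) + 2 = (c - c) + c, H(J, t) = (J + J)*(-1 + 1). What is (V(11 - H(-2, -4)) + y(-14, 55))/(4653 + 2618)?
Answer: -1/14542 ≈ -6.8766e-5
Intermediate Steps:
H(J, t) = 0 (H(J, t) = (2*J)*0 = 0)
V(c) = -1 + c/2 (V(c) = -1 + ((c - c) + c)/2 = -1 + (0 + c)/2 = -1 + c/2)
y(n, Q) = -46 + Q + n (y(n, Q) = (Q + n) - 46 = -46 + Q + n)
(V(11 - H(-2, -4)) + y(-14, 55))/(4653 + 2618) = ((-1 + (11 - 1*0)/2) + (-46 + 55 - 14))/(4653 + 2618) = ((-1 + (11 + 0)/2) - 5)/7271 = ((-1 + (1/2)*11) - 5)*(1/7271) = ((-1 + 11/2) - 5)*(1/7271) = (9/2 - 5)*(1/7271) = -1/2*1/7271 = -1/14542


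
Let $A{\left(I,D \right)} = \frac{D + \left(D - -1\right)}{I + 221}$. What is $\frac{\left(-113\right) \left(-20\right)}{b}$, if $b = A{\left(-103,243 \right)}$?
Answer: $\frac{266680}{487} \approx 547.6$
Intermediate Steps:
$A{\left(I,D \right)} = \frac{1 + 2 D}{221 + I}$ ($A{\left(I,D \right)} = \frac{D + \left(D + 1\right)}{221 + I} = \frac{D + \left(1 + D\right)}{221 + I} = \frac{1 + 2 D}{221 + I}$)
$b = \frac{487}{118}$ ($b = \frac{1 + 2 \cdot 243}{221 - 103} = \frac{1 + 486}{118} = \frac{1}{118} \cdot 487 = \frac{487}{118} \approx 4.1271$)
$\frac{\left(-113\right) \left(-20\right)}{b} = \frac{\left(-113\right) \left(-20\right)}{\frac{487}{118}} = 2260 \cdot \frac{118}{487} = \frac{266680}{487}$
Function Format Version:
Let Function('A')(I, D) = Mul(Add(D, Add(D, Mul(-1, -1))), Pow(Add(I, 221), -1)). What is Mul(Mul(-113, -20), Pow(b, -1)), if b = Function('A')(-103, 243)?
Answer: Rational(266680, 487) ≈ 547.60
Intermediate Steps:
Function('A')(I, D) = Mul(Pow(Add(221, I), -1), Add(1, Mul(2, D))) (Function('A')(I, D) = Mul(Add(D, Add(D, 1)), Pow(Add(221, I), -1)) = Mul(Add(D, Add(1, D)), Pow(Add(221, I), -1)) = Mul(Add(1, Mul(2, D)), Pow(Add(221, I), -1)) = Mul(Pow(Add(221, I), -1), Add(1, Mul(2, D))))
b = Rational(487, 118) (b = Mul(Pow(Add(221, -103), -1), Add(1, Mul(2, 243))) = Mul(Pow(118, -1), Add(1, 486)) = Mul(Rational(1, 118), 487) = Rational(487, 118) ≈ 4.1271)
Mul(Mul(-113, -20), Pow(b, -1)) = Mul(Mul(-113, -20), Pow(Rational(487, 118), -1)) = Mul(2260, Rational(118, 487)) = Rational(266680, 487)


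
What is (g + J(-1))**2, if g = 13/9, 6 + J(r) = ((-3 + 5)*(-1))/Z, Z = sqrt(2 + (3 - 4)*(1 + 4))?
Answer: 1573/81 - 164*I*sqrt(3)/27 ≈ 19.42 - 10.521*I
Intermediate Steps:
Z = I*sqrt(3) (Z = sqrt(2 - 1*5) = sqrt(2 - 5) = sqrt(-3) = I*sqrt(3) ≈ 1.732*I)
J(r) = -6 + 2*I*sqrt(3)/3 (J(r) = -6 + ((-3 + 5)*(-1))/((I*sqrt(3))) = -6 + (2*(-1))*(-I*sqrt(3)/3) = -6 - (-2)*I*sqrt(3)/3 = -6 + 2*I*sqrt(3)/3)
g = 13/9 (g = 13*(1/9) = 13/9 ≈ 1.4444)
(g + J(-1))**2 = (13/9 + (-6 + 2*I*sqrt(3)/3))**2 = (-41/9 + 2*I*sqrt(3)/3)**2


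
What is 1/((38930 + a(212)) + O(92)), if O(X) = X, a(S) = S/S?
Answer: 1/39023 ≈ 2.5626e-5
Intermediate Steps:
a(S) = 1
1/((38930 + a(212)) + O(92)) = 1/((38930 + 1) + 92) = 1/(38931 + 92) = 1/39023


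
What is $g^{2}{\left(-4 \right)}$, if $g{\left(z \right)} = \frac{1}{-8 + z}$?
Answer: $\frac{1}{144} \approx 0.0069444$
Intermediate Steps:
$g^{2}{\left(-4 \right)} = \left(\frac{1}{-8 - 4}\right)^{2} = \left(\frac{1}{-12}\right)^{2} = \left(- \frac{1}{12}\right)^{2} = \frac{1}{144}$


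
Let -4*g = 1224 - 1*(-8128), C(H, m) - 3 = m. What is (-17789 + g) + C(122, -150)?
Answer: -20274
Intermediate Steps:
C(H, m) = 3 + m
g = -2338 (g = -(1224 - 1*(-8128))/4 = -(1224 + 8128)/4 = -¼*9352 = -2338)
(-17789 + g) + C(122, -150) = (-17789 - 2338) + (3 - 150) = -20127 - 147 = -20274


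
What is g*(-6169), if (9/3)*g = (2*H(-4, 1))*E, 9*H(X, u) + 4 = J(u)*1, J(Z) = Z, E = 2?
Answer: 24676/9 ≈ 2741.8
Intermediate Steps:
H(X, u) = -4/9 + u/9 (H(X, u) = -4/9 + (u*1)/9 = -4/9 + u/9)
g = -4/9 (g = ((2*(-4/9 + (⅑)*1))*2)/3 = ((2*(-4/9 + ⅑))*2)/3 = ((2*(-⅓))*2)/3 = (-⅔*2)/3 = (⅓)*(-4/3) = -4/9 ≈ -0.44444)
g*(-6169) = -4/9*(-6169) = 24676/9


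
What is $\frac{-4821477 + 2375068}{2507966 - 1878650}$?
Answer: $- \frac{2446409}{629316} \approx -3.8874$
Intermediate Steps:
$\frac{-4821477 + 2375068}{2507966 - 1878650} = - \frac{2446409}{629316}$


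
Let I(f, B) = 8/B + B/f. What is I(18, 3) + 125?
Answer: 767/6 ≈ 127.83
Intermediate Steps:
I(18, 3) + 125 = (8/3 + 3/18) + 125 = (8*(⅓) + 3*(1/18)) + 125 = (8/3 + ⅙) + 125 = 17/6 + 125 = 767/6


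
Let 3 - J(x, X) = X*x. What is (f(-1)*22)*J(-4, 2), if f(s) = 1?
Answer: 242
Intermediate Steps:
J(x, X) = 3 - X*x
(f(-1)*22)*J(-4, 2) = (1*22)*(3 - 1*2*(-4)) = 22*(3 + 8) = 22*11 = 242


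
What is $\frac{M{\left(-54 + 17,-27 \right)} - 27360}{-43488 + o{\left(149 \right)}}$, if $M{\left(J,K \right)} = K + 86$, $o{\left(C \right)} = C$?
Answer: $\frac{27301}{43339} \approx 0.62994$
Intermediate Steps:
$M{\left(J,K \right)} = 86 + K$
$\frac{M{\left(-54 + 17,-27 \right)} - 27360}{-43488 + o{\left(149 \right)}} = \frac{\left(86 - 27\right) - 27360}{-43488 + 149} = \frac{59 - 27360}{-43339} = \left(-27301\right) \left(- \frac{1}{43339}\right) = \frac{27301}{43339}$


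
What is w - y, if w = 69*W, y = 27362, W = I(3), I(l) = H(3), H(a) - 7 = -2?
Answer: -27017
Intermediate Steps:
H(a) = 5 (H(a) = 7 - 2 = 5)
I(l) = 5
W = 5
w = 345 (w = 69*5 = 345)
w - y = 345 - 1*27362 = 345 - 27362 = -27017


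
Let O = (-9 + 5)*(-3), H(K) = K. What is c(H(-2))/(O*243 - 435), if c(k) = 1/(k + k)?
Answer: -1/9924 ≈ -0.00010077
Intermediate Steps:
O = 12 (O = -4*(-3) = 12)
c(k) = 1/(2*k)
c(H(-2))/(O*243 - 435) = ((½)/(-2))/(12*243 - 435) = ((½)*(-½))/(2916 - 435) = -¼/2481 = -¼*1/2481 = -1/9924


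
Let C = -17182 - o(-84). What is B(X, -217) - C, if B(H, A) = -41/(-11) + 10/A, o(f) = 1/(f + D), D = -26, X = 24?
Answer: 410221993/23870 ≈ 17186.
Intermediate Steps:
o(f) = 1/(-26 + f) (o(f) = 1/(f - 26) = 1/(-26 + f))
B(H, A) = 41/11 + 10/A (B(H, A) = -41*(-1/11) + 10/A = 41/11 + 10/A)
C = -1890019/110 (C = -17182 - 1/(-26 - 84) = -17182 - 1/(-110) = -17182 - 1*(-1/110) = -17182 + 1/110 = -1890019/110 ≈ -17182.)
B(X, -217) - C = (41/11 + 10/(-217)) - 1*(-1890019/110) = (41/11 + 10*(-1/217)) + 1890019/110 = (41/11 - 10/217) + 1890019/110 = 8787/2387 + 1890019/110 = 410221993/23870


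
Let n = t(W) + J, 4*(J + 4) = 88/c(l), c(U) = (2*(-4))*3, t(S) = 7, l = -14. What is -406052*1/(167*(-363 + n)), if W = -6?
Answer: 4872624/723277 ≈ 6.7369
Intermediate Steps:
c(U) = -24 (c(U) = -8*3 = -24)
J = -59/12 (J = -4 + (88/(-24))/4 = -4 + (88*(-1/24))/4 = -4 + (¼)*(-11/3) = -4 - 11/12 = -59/12 ≈ -4.9167)
n = 25/12 (n = 7 - 59/12 = 25/12 ≈ 2.0833)
-406052*1/(167*(-363 + n)) = -406052*1/(167*(-363 + 25/12)) = -406052/((-4331/12*167)) = -406052/(-723277/12) = -406052*(-12/723277) = 4872624/723277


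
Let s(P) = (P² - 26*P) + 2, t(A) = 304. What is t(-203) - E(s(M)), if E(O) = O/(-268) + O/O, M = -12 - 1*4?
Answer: 40939/134 ≈ 305.52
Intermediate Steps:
M = -16 (M = -12 - 4 = -16)
s(P) = 2 + P² - 26*P
E(O) = 1 - O/268 (E(O) = O*(-1/268) + 1 = -O/268 + 1 = 1 - O/268)
t(-203) - E(s(M)) = 304 - (1 - (2 + (-16)² - 26*(-16))/268) = 304 - (1 - (2 + 256 + 416)/268) = 304 - (1 - 1/268*674) = 304 - (1 - 337/134) = 304 - 1*(-203/134) = 304 + 203/134 = 40939/134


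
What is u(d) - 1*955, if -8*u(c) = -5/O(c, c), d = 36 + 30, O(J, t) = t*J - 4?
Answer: -33249275/34816 ≈ -955.00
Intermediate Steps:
O(J, t) = -4 + J*t (O(J, t) = J*t - 4 = -4 + J*t)
d = 66
u(c) = 5/(8*(-4 + c²)) (u(c) = -(-5)/(8*(-4 + c*c)) = -(-5)/(8*(-4 + c²)) = 5/(8*(-4 + c²)))
u(d) - 1*955 = 5/(8*(-4 + 66²)) - 1*955 = 5/(8*(-4 + 4356)) - 955 = (5/8)/4352 - 955 = (5/8)*(1/4352) - 955 = 5/34816 - 955 = -33249275/34816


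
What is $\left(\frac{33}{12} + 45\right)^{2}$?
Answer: $\frac{36481}{16} \approx 2280.1$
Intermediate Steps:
$\left(\frac{33}{12} + 45\right)^{2} = \left(33 \cdot \frac{1}{12} + 45\right)^{2} = \left(\frac{11}{4} + 45\right)^{2} = \left(\frac{191}{4}\right)^{2} = \frac{36481}{16}$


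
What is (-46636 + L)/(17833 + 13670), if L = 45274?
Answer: -454/10501 ≈ -0.043234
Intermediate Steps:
(-46636 + L)/(17833 + 13670) = (-46636 + 45274)/(17833 + 13670) = -1362/31503 = -1362*1/31503 = -454/10501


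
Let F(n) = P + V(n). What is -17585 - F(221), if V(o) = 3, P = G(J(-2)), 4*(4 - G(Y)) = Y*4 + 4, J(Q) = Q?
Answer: -17593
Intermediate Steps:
G(Y) = 3 - Y (G(Y) = 4 - (Y*4 + 4)/4 = 4 - (4*Y + 4)/4 = 4 - (4 + 4*Y)/4 = 4 + (-1 - Y) = 3 - Y)
P = 5 (P = 3 - 1*(-2) = 3 + 2 = 5)
F(n) = 8 (F(n) = 5 + 3 = 8)
-17585 - F(221) = -17585 - 1*8 = -17585 - 8 = -17593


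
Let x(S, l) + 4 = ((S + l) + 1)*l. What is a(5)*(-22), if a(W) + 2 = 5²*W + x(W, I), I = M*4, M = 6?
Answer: -18458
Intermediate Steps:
I = 24 (I = 6*4 = 24)
x(S, l) = -4 + l*(1 + S + l) (x(S, l) = -4 + ((S + l) + 1)*l = -4 + (1 + S + l)*l = -4 + l*(1 + S + l))
a(W) = 594 + 49*W (a(W) = -2 + (5²*W + (-4 + 24 + 24² + W*24)) = -2 + (25*W + (-4 + 24 + 576 + 24*W)) = -2 + (25*W + (596 + 24*W)) = -2 + (596 + 49*W) = 594 + 49*W)
a(5)*(-22) = (594 + 49*5)*(-22) = (594 + 245)*(-22) = 839*(-22) = -18458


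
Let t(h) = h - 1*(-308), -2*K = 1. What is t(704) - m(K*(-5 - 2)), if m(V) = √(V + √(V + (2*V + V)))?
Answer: 1012 - √(14 + 4*√14)/2 ≈ 1009.3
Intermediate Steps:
K = -½ (K = -½*1 = -½ ≈ -0.50000)
t(h) = 308 + h (t(h) = h + 308 = 308 + h)
m(V) = √(V + 2*√V) (m(V) = √(V + √(V + 3*V)) = √(V + √(4*V)) = √(V + 2*√V))
t(704) - m(K*(-5 - 2)) = (308 + 704) - √(-(-5 - 2)/2 + 2*√(-(-5 - 2)/2)) = 1012 - √(-½*(-7) + 2*√(-½*(-7))) = 1012 - √(7/2 + 2*√(7/2)) = 1012 - √(7/2 + 2*(√14/2)) = 1012 - √(7/2 + √14)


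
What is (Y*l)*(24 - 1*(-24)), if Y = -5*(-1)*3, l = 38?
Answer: 27360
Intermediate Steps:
Y = 15 (Y = 5*3 = 15)
(Y*l)*(24 - 1*(-24)) = (15*38)*(24 - 1*(-24)) = 570*(24 + 24) = 570*48 = 27360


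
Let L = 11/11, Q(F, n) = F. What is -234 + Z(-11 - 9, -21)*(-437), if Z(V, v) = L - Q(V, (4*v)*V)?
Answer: -9411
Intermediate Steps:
L = 1 (L = 11*(1/11) = 1)
Z(V, v) = 1 - V
-234 + Z(-11 - 9, -21)*(-437) = -234 + (1 - (-11 - 9))*(-437) = -234 + (1 - 1*(-20))*(-437) = -234 + (1 + 20)*(-437) = -234 + 21*(-437) = -234 - 9177 = -9411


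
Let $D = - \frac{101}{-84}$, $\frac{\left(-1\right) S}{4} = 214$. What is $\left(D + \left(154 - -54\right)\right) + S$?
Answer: $- \frac{54331}{84} \approx -646.8$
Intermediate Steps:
$S = -856$ ($S = \left(-4\right) 214 = -856$)
$D = \frac{101}{84}$ ($D = \left(-101\right) \left(- \frac{1}{84}\right) = \frac{101}{84} \approx 1.2024$)
$\left(D + \left(154 - -54\right)\right) + S = \left(\frac{101}{84} + \left(154 - -54\right)\right) - 856 = \left(\frac{101}{84} + \left(154 + 54\right)\right) - 856 = \left(\frac{101}{84} + 208\right) - 856 = \frac{17573}{84} - 856 = - \frac{54331}{84}$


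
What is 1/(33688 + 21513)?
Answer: 1/55201 ≈ 1.8116e-5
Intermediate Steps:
1/(33688 + 21513) = 1/55201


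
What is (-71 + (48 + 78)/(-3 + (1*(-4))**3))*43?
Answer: -209969/67 ≈ -3133.9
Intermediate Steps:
(-71 + (48 + 78)/(-3 + (1*(-4))**3))*43 = (-71 + 126/(-3 + (-4)**3))*43 = (-71 + 126/(-3 - 64))*43 = (-71 + 126/(-67))*43 = (-71 + 126*(-1/67))*43 = (-71 - 126/67)*43 = -4883/67*43 = -209969/67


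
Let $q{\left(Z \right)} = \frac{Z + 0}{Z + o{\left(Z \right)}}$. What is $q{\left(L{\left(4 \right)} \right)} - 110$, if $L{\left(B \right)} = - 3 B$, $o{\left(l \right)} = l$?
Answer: $- \frac{219}{2} \approx -109.5$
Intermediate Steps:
$q{\left(Z \right)} = \frac{1}{2}$ ($q{\left(Z \right)} = \frac{Z + 0}{Z + Z} = \frac{Z}{2 Z} = Z \frac{1}{2 Z} = \frac{1}{2}$)
$q{\left(L{\left(4 \right)} \right)} - 110 = \frac{1}{2} - 110 = - \frac{219}{2}$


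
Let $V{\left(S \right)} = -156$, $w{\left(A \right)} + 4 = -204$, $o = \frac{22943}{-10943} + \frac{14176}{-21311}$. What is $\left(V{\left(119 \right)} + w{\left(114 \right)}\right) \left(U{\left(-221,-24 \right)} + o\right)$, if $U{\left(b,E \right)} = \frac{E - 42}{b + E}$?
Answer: $\frac{7405039981404}{8162219555} \approx 907.23$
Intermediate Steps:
$o = - \frac{644066241}{233206273}$ ($o = 22943 \left(- \frac{1}{10943}\right) + 14176 \left(- \frac{1}{21311}\right) = - \frac{22943}{10943} - \frac{14176}{21311} = - \frac{644066241}{233206273} \approx -2.7618$)
$w{\left(A \right)} = -208$ ($w{\left(A \right)} = -4 - 204 = -208$)
$U{\left(b,E \right)} = \frac{-42 + E}{E + b}$
$\left(V{\left(119 \right)} + w{\left(114 \right)}\right) \left(U{\left(-221,-24 \right)} + o\right) = \left(-156 - 208\right) \left(\frac{-42 - 24}{-24 - 221} - \frac{644066241}{233206273}\right) = - 364 \left(\frac{1}{-245} \left(-66\right) - \frac{644066241}{233206273}\right) = - 364 \left(\left(- \frac{1}{245}\right) \left(-66\right) - \frac{644066241}{233206273}\right) = - 364 \left(\frac{66}{245} - \frac{644066241}{233206273}\right) = \left(-364\right) \left(- \frac{142404615027}{57135536885}\right) = \frac{7405039981404}{8162219555}$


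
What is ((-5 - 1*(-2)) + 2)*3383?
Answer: -3383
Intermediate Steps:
((-5 - 1*(-2)) + 2)*3383 = ((-5 + 2) + 2)*3383 = (-3 + 2)*3383 = -1*3383 = -3383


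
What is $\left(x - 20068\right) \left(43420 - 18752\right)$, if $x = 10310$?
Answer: $-240710344$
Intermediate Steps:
$\left(x - 20068\right) \left(43420 - 18752\right) = \left(10310 - 20068\right) \left(43420 - 18752\right) = \left(-9758\right) 24668 = -240710344$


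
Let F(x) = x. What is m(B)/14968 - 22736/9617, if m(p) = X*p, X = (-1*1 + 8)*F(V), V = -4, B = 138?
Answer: -47184067/17993407 ≈ -2.6223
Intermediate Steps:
X = -28 (X = (-1*1 + 8)*(-4) = (-1 + 8)*(-4) = 7*(-4) = -28)
m(p) = -28*p
m(B)/14968 - 22736/9617 = -28*138/14968 - 22736/9617 = -3864*1/14968 - 22736*1/9617 = -483/1871 - 22736/9617 = -47184067/17993407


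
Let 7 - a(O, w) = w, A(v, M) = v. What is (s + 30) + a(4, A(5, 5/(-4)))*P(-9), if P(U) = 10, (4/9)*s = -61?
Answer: -349/4 ≈ -87.250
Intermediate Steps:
s = -549/4 (s = (9/4)*(-61) = -549/4 ≈ -137.25)
a(O, w) = 7 - w
(s + 30) + a(4, A(5, 5/(-4)))*P(-9) = (-549/4 + 30) + (7 - 1*5)*10 = -429/4 + (7 - 5)*10 = -429/4 + 2*10 = -429/4 + 20 = -349/4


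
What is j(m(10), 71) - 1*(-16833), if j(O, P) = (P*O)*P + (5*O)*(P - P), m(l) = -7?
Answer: -18454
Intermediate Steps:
j(O, P) = O*P² (j(O, P) = (O*P)*P + (5*O)*0 = O*P² + 0 = O*P²)
j(m(10), 71) - 1*(-16833) = -7*71² - 1*(-16833) = -7*5041 + 16833 = -35287 + 16833 = -18454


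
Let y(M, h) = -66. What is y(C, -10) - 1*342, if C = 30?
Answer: -408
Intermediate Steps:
y(C, -10) - 1*342 = -66 - 1*342 = -66 - 342 = -408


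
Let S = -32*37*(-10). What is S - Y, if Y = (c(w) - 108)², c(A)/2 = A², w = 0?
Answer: 176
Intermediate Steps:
c(A) = 2*A²
S = 11840 (S = -1184*(-10) = 11840)
Y = 11664 (Y = (2*0² - 108)² = (2*0 - 108)² = (0 - 108)² = (-108)² = 11664)
S - Y = 11840 - 1*11664 = 11840 - 11664 = 176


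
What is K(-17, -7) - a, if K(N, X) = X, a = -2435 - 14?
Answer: 2442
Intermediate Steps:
a = -2449
K(-17, -7) - a = -7 - 1*(-2449) = -7 + 2449 = 2442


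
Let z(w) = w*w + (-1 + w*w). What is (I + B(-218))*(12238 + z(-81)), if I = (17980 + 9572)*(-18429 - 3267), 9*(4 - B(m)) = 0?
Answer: -15158803479492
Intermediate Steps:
B(m) = 4 (B(m) = 4 - ⅑*0 = 4 + 0 = 4)
I = -597768192 (I = 27552*(-21696) = -597768192)
z(w) = -1 + 2*w² (z(w) = w² + (-1 + w²) = -1 + 2*w²)
(I + B(-218))*(12238 + z(-81)) = (-597768192 + 4)*(12238 + (-1 + 2*(-81)²)) = -597768188*(12238 + (-1 + 2*6561)) = -597768188*(12238 + (-1 + 13122)) = -597768188*(12238 + 13121) = -597768188*25359 = -15158803479492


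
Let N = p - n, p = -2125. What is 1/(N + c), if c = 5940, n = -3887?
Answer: 1/7702 ≈ 0.00012984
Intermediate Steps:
N = 1762 (N = -2125 - 1*(-3887) = -2125 + 3887 = 1762)
1/(N + c) = 1/(1762 + 5940) = 1/7702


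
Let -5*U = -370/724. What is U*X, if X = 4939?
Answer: 182743/362 ≈ 504.81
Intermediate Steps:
U = 37/362 (U = -(-74)/724 = -1/5*(-185/362) = 37/362 ≈ 0.10221)
U*X = (37/362)*4939 = 182743/362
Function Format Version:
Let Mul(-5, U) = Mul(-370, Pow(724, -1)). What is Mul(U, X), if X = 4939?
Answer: Rational(182743, 362) ≈ 504.81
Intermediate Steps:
U = Rational(37, 362) (U = Mul(Rational(-1, 5), Mul(-370, Pow(724, -1))) = Mul(Rational(-1, 5), Mul(-370, Rational(1, 724))) = Mul(Rational(-1, 5), Rational(-185, 362)) = Rational(37, 362) ≈ 0.10221)
Mul(U, X) = Mul(Rational(37, 362), 4939) = Rational(182743, 362)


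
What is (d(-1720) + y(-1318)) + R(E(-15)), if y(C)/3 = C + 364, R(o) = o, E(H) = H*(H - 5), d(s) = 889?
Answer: -1673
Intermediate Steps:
E(H) = H*(-5 + H)
y(C) = 1092 + 3*C (y(C) = 3*(C + 364) = 3*(364 + C) = 1092 + 3*C)
(d(-1720) + y(-1318)) + R(E(-15)) = (889 + (1092 + 3*(-1318))) - 15*(-5 - 15) = (889 + (1092 - 3954)) - 15*(-20) = (889 - 2862) + 300 = -1973 + 300 = -1673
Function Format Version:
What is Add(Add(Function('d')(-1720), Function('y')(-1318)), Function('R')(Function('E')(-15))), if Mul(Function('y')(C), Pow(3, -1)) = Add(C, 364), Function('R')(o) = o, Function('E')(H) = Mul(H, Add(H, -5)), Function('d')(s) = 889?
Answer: -1673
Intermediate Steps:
Function('E')(H) = Mul(H, Add(-5, H))
Function('y')(C) = Add(1092, Mul(3, C)) (Function('y')(C) = Mul(3, Add(C, 364)) = Mul(3, Add(364, C)) = Add(1092, Mul(3, C)))
Add(Add(Function('d')(-1720), Function('y')(-1318)), Function('R')(Function('E')(-15))) = Add(Add(889, Add(1092, Mul(3, -1318))), Mul(-15, Add(-5, -15))) = Add(Add(889, Add(1092, -3954)), Mul(-15, -20)) = Add(Add(889, -2862), 300) = Add(-1973, 300) = -1673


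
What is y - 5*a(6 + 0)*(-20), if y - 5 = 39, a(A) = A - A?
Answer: 44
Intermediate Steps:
a(A) = 0
y = 44 (y = 5 + 39 = 44)
y - 5*a(6 + 0)*(-20) = 44 - 5*0*(-20) = 44 + 0*(-20) = 44 + 0 = 44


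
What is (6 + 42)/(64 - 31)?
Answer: 16/11 ≈ 1.4545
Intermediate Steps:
(6 + 42)/(64 - 31) = 48/33 = 48*(1/33) = 16/11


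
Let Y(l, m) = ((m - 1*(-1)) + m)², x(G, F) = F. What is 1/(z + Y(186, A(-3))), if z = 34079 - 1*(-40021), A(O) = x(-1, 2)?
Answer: 1/74125 ≈ 1.3491e-5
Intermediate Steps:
A(O) = 2
Y(l, m) = (1 + 2*m)² (Y(l, m) = ((m + 1) + m)² = ((1 + m) + m)² = (1 + 2*m)²)
z = 74100 (z = 34079 + 40021 = 74100)
1/(z + Y(186, A(-3))) = 1/(74100 + (1 + 2*2)²) = 1/(74100 + (1 + 4)²) = 1/(74100 + 5²) = 1/(74100 + 25) = 1/74125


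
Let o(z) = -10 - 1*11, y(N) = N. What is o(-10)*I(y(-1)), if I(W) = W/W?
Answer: -21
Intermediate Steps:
I(W) = 1
o(z) = -21 (o(z) = -10 - 11 = -21)
o(-10)*I(y(-1)) = -21*1 = -21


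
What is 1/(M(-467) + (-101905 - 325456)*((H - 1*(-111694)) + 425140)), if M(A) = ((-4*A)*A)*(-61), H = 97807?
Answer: -1/271167598685 ≈ -3.6878e-12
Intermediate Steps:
M(A) = 244*A**2 (M(A) = -4*A**2*(-61) = 244*A**2)
1/(M(-467) + (-101905 - 325456)*((H - 1*(-111694)) + 425140)) = 1/(244*(-467)**2 + (-101905 - 325456)*((97807 - 1*(-111694)) + 425140)) = 1/(244*218089 - 427361*((97807 + 111694) + 425140)) = 1/(53213716 - 427361*(209501 + 425140)) = 1/(53213716 - 427361*634641) = 1/(53213716 - 271220812401) = 1/(-271167598685) = -1/271167598685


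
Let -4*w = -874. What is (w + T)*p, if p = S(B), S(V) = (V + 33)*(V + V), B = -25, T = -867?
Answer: 259400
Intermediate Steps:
w = 437/2 (w = -¼*(-874) = 437/2 ≈ 218.50)
S(V) = 2*V*(33 + V) (S(V) = (33 + V)*(2*V) = 2*V*(33 + V))
p = -400 (p = 2*(-25)*(33 - 25) = 2*(-25)*8 = -400)
(w + T)*p = (437/2 - 867)*(-400) = -1297/2*(-400) = 259400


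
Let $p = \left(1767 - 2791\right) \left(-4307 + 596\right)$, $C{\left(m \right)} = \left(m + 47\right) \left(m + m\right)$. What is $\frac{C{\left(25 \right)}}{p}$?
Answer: $\frac{75}{79168} \approx 0.00094735$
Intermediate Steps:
$C{\left(m \right)} = 2 m \left(47 + m\right)$ ($C{\left(m \right)} = \left(47 + m\right) 2 m = 2 m \left(47 + m\right)$)
$p = 3800064$ ($p = \left(-1024\right) \left(-3711\right) = 3800064$)
$\frac{C{\left(25 \right)}}{p} = \frac{2 \cdot 25 \left(47 + 25\right)}{3800064} = 2 \cdot 25 \cdot 72 \cdot \frac{1}{3800064} = 3600 \cdot \frac{1}{3800064} = \frac{75}{79168}$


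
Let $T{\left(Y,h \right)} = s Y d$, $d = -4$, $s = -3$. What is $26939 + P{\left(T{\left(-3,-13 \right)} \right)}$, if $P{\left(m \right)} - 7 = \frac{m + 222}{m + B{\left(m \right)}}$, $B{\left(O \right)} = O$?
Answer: $\frac{323321}{12} \approx 26943.0$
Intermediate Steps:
$T{\left(Y,h \right)} = 12 Y$ ($T{\left(Y,h \right)} = - 3 Y \left(-4\right) = 12 Y$)
$P{\left(m \right)} = 7 + \frac{222 + m}{2 m}$ ($P{\left(m \right)} = 7 + \frac{m + 222}{m + m} = 7 + \frac{222 + m}{2 m}$)
$26939 + P{\left(T{\left(-3,-13 \right)} \right)} = 26939 + \left(\frac{15}{2} + \frac{111}{12 \left(-3\right)}\right) = 26939 + \left(\frac{15}{2} + \frac{111}{-36}\right) = 26939 + \left(\frac{15}{2} + 111 \left(- \frac{1}{36}\right)\right) = 26939 + \left(\frac{15}{2} - \frac{37}{12}\right) = 26939 + \frac{53}{12} = \frac{323321}{12}$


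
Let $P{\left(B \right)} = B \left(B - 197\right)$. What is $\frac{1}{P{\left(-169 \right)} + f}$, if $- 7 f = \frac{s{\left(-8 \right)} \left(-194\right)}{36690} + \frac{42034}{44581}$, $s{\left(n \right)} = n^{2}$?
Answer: $\frac{817838445}{50586508554904} \approx 1.6167 \cdot 10^{-5}$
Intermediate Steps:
$P{\left(B \right)} = B \left(-197 + B\right)$
$f = - \frac{70622126}{817838445}$ ($f = - \frac{\frac{\left(-8\right)^{2} \left(-194\right)}{36690} + \frac{42034}{44581}}{7} = - \frac{64 \left(-194\right) \frac{1}{36690} + 42034 \cdot \frac{1}{44581}}{7} = - \frac{\left(-12416\right) \frac{1}{36690} + \frac{42034}{44581}}{7} = - \frac{- \frac{6208}{18345} + \frac{42034}{44581}}{7} = \left(- \frac{1}{7}\right) \frac{494354882}{817838445} = - \frac{70622126}{817838445} \approx -0.086352$)
$\frac{1}{P{\left(-169 \right)} + f} = \frac{1}{- 169 \left(-197 - 169\right) - \frac{70622126}{817838445}} = \frac{1}{\left(-169\right) \left(-366\right) - \frac{70622126}{817838445}} = \frac{1}{61854 - \frac{70622126}{817838445}} = \frac{1}{\frac{50586508554904}{817838445}} = \frac{817838445}{50586508554904}$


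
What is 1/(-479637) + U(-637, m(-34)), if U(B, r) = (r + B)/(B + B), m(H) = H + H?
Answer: 338142811/611057538 ≈ 0.55337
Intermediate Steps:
m(H) = 2*H
U(B, r) = (B + r)/(2*B) (U(B, r) = (B + r)/((2*B)) = (B + r)*(1/(2*B)) = (B + r)/(2*B))
1/(-479637) + U(-637, m(-34)) = 1/(-479637) + (½)*(-637 + 2*(-34))/(-637) = -1/479637 + (½)*(-1/637)*(-637 - 68) = -1/479637 + (½)*(-1/637)*(-705) = -1/479637 + 705/1274 = 338142811/611057538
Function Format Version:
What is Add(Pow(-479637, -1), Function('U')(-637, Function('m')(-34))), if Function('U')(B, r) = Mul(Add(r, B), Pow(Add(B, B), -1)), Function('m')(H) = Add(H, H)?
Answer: Rational(338142811, 611057538) ≈ 0.55337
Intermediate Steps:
Function('m')(H) = Mul(2, H)
Function('U')(B, r) = Mul(Rational(1, 2), Pow(B, -1), Add(B, r)) (Function('U')(B, r) = Mul(Add(B, r), Pow(Mul(2, B), -1)) = Mul(Add(B, r), Mul(Rational(1, 2), Pow(B, -1))) = Mul(Rational(1, 2), Pow(B, -1), Add(B, r)))
Add(Pow(-479637, -1), Function('U')(-637, Function('m')(-34))) = Add(Pow(-479637, -1), Mul(Rational(1, 2), Pow(-637, -1), Add(-637, Mul(2, -34)))) = Add(Rational(-1, 479637), Mul(Rational(1, 2), Rational(-1, 637), Add(-637, -68))) = Add(Rational(-1, 479637), Mul(Rational(1, 2), Rational(-1, 637), -705)) = Add(Rational(-1, 479637), Rational(705, 1274)) = Rational(338142811, 611057538)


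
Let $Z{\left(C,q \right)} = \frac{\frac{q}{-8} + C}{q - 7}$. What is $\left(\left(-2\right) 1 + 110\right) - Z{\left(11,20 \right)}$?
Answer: $\frac{2791}{26} \approx 107.35$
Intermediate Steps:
$Z{\left(C,q \right)} = \frac{C - \frac{q}{8}}{-7 + q}$ ($Z{\left(C,q \right)} = \frac{q \left(- \frac{1}{8}\right) + C}{-7 + q} = \frac{- \frac{q}{8} + C}{-7 + q} = \frac{C - \frac{q}{8}}{-7 + q}$)
$\left(\left(-2\right) 1 + 110\right) - Z{\left(11,20 \right)} = \left(\left(-2\right) 1 + 110\right) - \frac{11 - \frac{5}{2}}{-7 + 20} = \left(-2 + 110\right) - \frac{11 - \frac{5}{2}}{13} = 108 - \frac{1}{13} \cdot \frac{17}{2} = 108 - \frac{17}{26} = \frac{2791}{26}$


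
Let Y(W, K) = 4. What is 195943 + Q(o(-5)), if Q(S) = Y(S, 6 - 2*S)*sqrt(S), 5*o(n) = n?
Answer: 195943 + 4*I ≈ 1.9594e+5 + 4.0*I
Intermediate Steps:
o(n) = n/5
Q(S) = 4*sqrt(S)
195943 + Q(o(-5)) = 195943 + 4*sqrt((1/5)*(-5)) = 195943 + 4*sqrt(-1) = 195943 + 4*I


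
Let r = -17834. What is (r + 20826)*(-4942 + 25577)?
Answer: 61739920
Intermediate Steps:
(r + 20826)*(-4942 + 25577) = (-17834 + 20826)*(-4942 + 25577) = 2992*20635 = 61739920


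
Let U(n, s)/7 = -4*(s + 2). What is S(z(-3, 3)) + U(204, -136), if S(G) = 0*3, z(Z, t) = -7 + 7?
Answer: 3752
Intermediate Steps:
z(Z, t) = 0
U(n, s) = -56 - 28*s (U(n, s) = 7*(-4*(s + 2)) = 7*(-4*(2 + s)) = 7*(-8 - 4*s) = -56 - 28*s)
S(G) = 0
S(z(-3, 3)) + U(204, -136) = 0 + (-56 - 28*(-136)) = 0 + (-56 + 3808) = 0 + 3752 = 3752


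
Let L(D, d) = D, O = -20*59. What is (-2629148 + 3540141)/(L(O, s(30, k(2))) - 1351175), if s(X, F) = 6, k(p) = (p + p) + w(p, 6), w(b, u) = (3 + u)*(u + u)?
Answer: -910993/1352355 ≈ -0.67363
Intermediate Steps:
w(b, u) = 2*u*(3 + u) (w(b, u) = (3 + u)*(2*u) = 2*u*(3 + u))
O = -1180
k(p) = 108 + 2*p (k(p) = (p + p) + 2*6*(3 + 6) = 2*p + 2*6*9 = 2*p + 108 = 108 + 2*p)
(-2629148 + 3540141)/(L(O, s(30, k(2))) - 1351175) = (-2629148 + 3540141)/(-1180 - 1351175) = 910993/(-1352355) = 910993*(-1/1352355) = -910993/1352355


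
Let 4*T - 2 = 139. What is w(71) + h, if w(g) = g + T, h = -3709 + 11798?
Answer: 32781/4 ≈ 8195.3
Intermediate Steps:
T = 141/4 (T = 1/2 + (1/4)*139 = 1/2 + 139/4 = 141/4 ≈ 35.250)
h = 8089
w(g) = 141/4 + g (w(g) = g + 141/4 = 141/4 + g)
w(71) + h = (141/4 + 71) + 8089 = 425/4 + 8089 = 32781/4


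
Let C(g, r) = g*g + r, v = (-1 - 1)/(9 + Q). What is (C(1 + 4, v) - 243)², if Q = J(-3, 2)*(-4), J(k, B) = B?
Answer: 48400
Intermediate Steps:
Q = -8 (Q = 2*(-4) = -8)
v = -2 (v = (-1 - 1)/(9 - 8) = -2/1 = -2*1 = -2)
C(g, r) = r + g² (C(g, r) = g² + r = r + g²)
(C(1 + 4, v) - 243)² = ((-2 + (1 + 4)²) - 243)² = ((-2 + 5²) - 243)² = ((-2 + 25) - 243)² = (23 - 243)² = (-220)² = 48400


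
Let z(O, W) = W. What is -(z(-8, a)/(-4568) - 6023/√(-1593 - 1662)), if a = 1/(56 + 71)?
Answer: 1/580136 - 6023*I*√3255/3255 ≈ 1.7237e-6 - 105.57*I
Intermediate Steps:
a = 1/127 ≈ 0.0078740
-(z(-8, a)/(-4568) - 6023/√(-1593 - 1662)) = -((1/127)/(-4568) - 6023/√(-1593 - 1662)) = -((1/127)*(-1/4568) - 6023*(-I*√3255/3255)) = -(-1/580136 - 6023*(-I*√3255/3255)) = -(-1/580136 - (-6023)*I*√3255/3255) = -(-1/580136 + 6023*I*√3255/3255) = 1/580136 - 6023*I*√3255/3255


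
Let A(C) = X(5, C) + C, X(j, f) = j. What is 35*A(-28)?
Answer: -805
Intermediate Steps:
A(C) = 5 + C
35*A(-28) = 35*(5 - 28) = 35*(-23) = -805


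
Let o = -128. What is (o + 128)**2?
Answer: 0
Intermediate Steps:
(o + 128)**2 = (-128 + 128)**2 = 0**2 = 0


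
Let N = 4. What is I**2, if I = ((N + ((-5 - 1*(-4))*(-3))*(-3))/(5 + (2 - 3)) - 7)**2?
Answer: 1185921/256 ≈ 4632.5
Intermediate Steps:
I = 1089/16 (I = ((4 + ((-5 - 1*(-4))*(-3))*(-3))/(5 + (2 - 3)) - 7)**2 = ((4 + ((-5 + 4)*(-3))*(-3))/(5 - 1) - 7)**2 = ((4 - 1*(-3)*(-3))/4 - 7)**2 = ((4 + 3*(-3))*(1/4) - 7)**2 = ((4 - 9)*(1/4) - 7)**2 = (-5*1/4 - 7)**2 = (-5/4 - 7)**2 = (-33/4)**2 = 1089/16 ≈ 68.063)
I**2 = (1089/16)**2 = 1185921/256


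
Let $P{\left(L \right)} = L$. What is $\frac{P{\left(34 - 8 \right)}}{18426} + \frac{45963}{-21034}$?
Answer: $- \frac{423183677}{193786242} \approx -2.1838$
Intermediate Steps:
$\frac{P{\left(34 - 8 \right)}}{18426} + \frac{45963}{-21034} = \frac{34 - 8}{18426} + \frac{45963}{-21034} = \left(34 - 8\right) \frac{1}{18426} + 45963 \left(- \frac{1}{21034}\right) = 26 \cdot \frac{1}{18426} - \frac{45963}{21034} = \frac{13}{9213} - \frac{45963}{21034} = - \frac{423183677}{193786242}$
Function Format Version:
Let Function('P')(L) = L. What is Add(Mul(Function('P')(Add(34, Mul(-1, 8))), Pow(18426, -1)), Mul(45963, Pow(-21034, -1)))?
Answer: Rational(-423183677, 193786242) ≈ -2.1838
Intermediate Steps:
Add(Mul(Function('P')(Add(34, Mul(-1, 8))), Pow(18426, -1)), Mul(45963, Pow(-21034, -1))) = Add(Mul(Add(34, Mul(-1, 8)), Pow(18426, -1)), Mul(45963, Pow(-21034, -1))) = Add(Mul(Add(34, -8), Rational(1, 18426)), Mul(45963, Rational(-1, 21034))) = Add(Mul(26, Rational(1, 18426)), Rational(-45963, 21034)) = Add(Rational(13, 9213), Rational(-45963, 21034)) = Rational(-423183677, 193786242)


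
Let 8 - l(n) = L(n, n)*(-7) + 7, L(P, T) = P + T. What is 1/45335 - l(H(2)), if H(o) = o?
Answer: -1314714/45335 ≈ -29.000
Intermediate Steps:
l(n) = 1 + 14*n (l(n) = 8 - ((n + n)*(-7) + 7) = 8 - ((2*n)*(-7) + 7) = 8 - (-14*n + 7) = 8 - (7 - 14*n) = 8 + (-7 + 14*n) = 1 + 14*n)
1/45335 - l(H(2)) = 1/45335 - (1 + 14*2) = 1/45335 - (1 + 28) = 1/45335 - 1*29 = 1/45335 - 29 = -1314714/45335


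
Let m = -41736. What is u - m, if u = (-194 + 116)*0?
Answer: 41736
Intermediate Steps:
u = 0 (u = -78*0 = 0)
u - m = 0 - 1*(-41736) = 0 + 41736 = 41736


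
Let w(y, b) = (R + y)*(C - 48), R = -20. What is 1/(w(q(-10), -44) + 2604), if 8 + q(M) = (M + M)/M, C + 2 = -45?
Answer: 1/5074 ≈ 0.00019708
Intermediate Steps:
C = -47 (C = -2 - 45 = -47)
q(M) = -6 (q(M) = -8 + (M + M)/M = -8 + (2*M)/M = -8 + 2 = -6)
w(y, b) = 1900 - 95*y (w(y, b) = (-20 + y)*(-47 - 48) = (-20 + y)*(-95) = 1900 - 95*y)
1/(w(q(-10), -44) + 2604) = 1/((1900 - 95*(-6)) + 2604) = 1/((1900 + 570) + 2604) = 1/(2470 + 2604) = 1/5074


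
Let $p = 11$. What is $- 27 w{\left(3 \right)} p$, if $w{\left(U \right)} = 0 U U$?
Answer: $0$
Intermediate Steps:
$w{\left(U \right)} = 0$ ($w{\left(U \right)} = 0 U = 0$)
$- 27 w{\left(3 \right)} p = \left(-27\right) 0 \cdot 11 = 0 \cdot 11 = 0$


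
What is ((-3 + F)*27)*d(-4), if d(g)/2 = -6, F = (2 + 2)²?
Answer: -4212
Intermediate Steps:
F = 16 (F = 4² = 16)
d(g) = -12 (d(g) = 2*(-6) = -12)
((-3 + F)*27)*d(-4) = ((-3 + 16)*27)*(-12) = (13*27)*(-12) = 351*(-12) = -4212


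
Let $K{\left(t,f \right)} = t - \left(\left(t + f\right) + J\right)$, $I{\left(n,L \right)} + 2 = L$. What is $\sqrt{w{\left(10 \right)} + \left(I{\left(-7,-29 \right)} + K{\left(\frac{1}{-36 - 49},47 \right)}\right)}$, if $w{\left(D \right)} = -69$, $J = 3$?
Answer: $5 i \sqrt{6} \approx 12.247 i$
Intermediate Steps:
$I{\left(n,L \right)} = -2 + L$
$K{\left(t,f \right)} = -3 - f$ ($K{\left(t,f \right)} = t - \left(\left(t + f\right) + 3\right) = t - \left(\left(f + t\right) + 3\right) = t - \left(3 + f + t\right) = -3 - f$)
$\sqrt{w{\left(10 \right)} + \left(I{\left(-7,-29 \right)} + K{\left(\frac{1}{-36 - 49},47 \right)}\right)} = \sqrt{-69 - 81} = \sqrt{-150} = 5 i \sqrt{6}$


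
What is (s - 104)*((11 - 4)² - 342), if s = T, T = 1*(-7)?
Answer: 32523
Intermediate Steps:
T = -7
s = -7
(s - 104)*((11 - 4)² - 342) = (-7 - 104)*((11 - 4)² - 342) = -111*(7² - 342) = -111*(49 - 342) = -111*(-293) = 32523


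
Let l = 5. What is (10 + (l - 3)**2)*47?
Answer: 658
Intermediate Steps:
(10 + (l - 3)**2)*47 = (10 + (5 - 3)**2)*47 = (10 + 2**2)*47 = (10 + 4)*47 = 14*47 = 658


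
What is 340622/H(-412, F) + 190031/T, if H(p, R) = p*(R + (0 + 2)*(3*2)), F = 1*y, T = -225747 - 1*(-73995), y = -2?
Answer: -6559124683/78152280 ≈ -83.927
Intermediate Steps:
T = -151752 (T = -225747 + 73995 = -151752)
F = -2 (F = 1*(-2) = -2)
H(p, R) = p*(12 + R) (H(p, R) = p*(R + 2*6) = p*(R + 12) = p*(12 + R))
340622/H(-412, F) + 190031/T = 340622/((-412*(12 - 2))) + 190031/(-151752) = 340622/((-412*10)) + 190031*(-1/151752) = 340622/(-4120) - 190031/151752 = 340622*(-1/4120) - 190031/151752 = -170311/2060 - 190031/151752 = -6559124683/78152280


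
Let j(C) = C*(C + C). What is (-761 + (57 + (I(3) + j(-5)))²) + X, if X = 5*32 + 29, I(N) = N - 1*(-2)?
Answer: 11972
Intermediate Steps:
j(C) = 2*C² (j(C) = C*(2*C) = 2*C²)
I(N) = 2 + N (I(N) = N + 2 = 2 + N)
X = 189 (X = 160 + 29 = 189)
(-761 + (57 + (I(3) + j(-5)))²) + X = (-761 + (57 + ((2 + 3) + 2*(-5)²))²) + 189 = (-761 + (57 + (5 + 2*25))²) + 189 = (-761 + (57 + (5 + 50))²) + 189 = (-761 + (57 + 55)²) + 189 = (-761 + 112²) + 189 = (-761 + 12544) + 189 = 11783 + 189 = 11972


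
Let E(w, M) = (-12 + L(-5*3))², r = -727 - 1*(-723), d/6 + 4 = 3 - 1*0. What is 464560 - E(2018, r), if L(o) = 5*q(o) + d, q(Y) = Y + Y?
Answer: 436336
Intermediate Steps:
q(Y) = 2*Y
d = -6 (d = -24 + 6*(3 - 1*0) = -24 + 6*(3 + 0) = -24 + 6*3 = -24 + 18 = -6)
r = -4 (r = -727 + 723 = -4)
L(o) = -6 + 10*o (L(o) = 5*(2*o) - 6 = 10*o - 6 = -6 + 10*o)
E(w, M) = 28224 (E(w, M) = (-12 + (-6 + 10*(-5*3)))² = (-12 + (-6 + 10*(-15)))² = (-12 + (-6 - 150))² = (-12 - 156)² = (-168)² = 28224)
464560 - E(2018, r) = 464560 - 1*28224 = 464560 - 28224 = 436336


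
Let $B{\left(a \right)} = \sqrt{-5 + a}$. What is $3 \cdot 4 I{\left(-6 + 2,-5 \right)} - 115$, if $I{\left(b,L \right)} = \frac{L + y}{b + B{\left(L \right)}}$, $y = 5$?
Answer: $-115$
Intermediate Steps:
$I{\left(b,L \right)} = \frac{5 + L}{b + \sqrt{-5 + L}}$ ($I{\left(b,L \right)} = \frac{L + 5}{b + \sqrt{-5 + L}} = \frac{5 + L}{b + \sqrt{-5 + L}}$)
$3 \cdot 4 I{\left(-6 + 2,-5 \right)} - 115 = 3 \cdot 4 \frac{5 - 5}{\left(-6 + 2\right) + \sqrt{-5 - 5}} - 115 = 12 \frac{1}{-4 + \sqrt{-10}} \cdot 0 - 115 = 12 \frac{1}{-4 + i \sqrt{10}} \cdot 0 - 115 = 12 \cdot 0 - 115 = 0 - 115 = -115$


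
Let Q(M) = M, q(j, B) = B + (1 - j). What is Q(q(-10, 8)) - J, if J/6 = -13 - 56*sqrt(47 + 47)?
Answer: 97 + 336*sqrt(94) ≈ 3354.6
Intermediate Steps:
q(j, B) = 1 + B - j
J = -78 - 336*sqrt(94) (J = 6*(-13 - 56*sqrt(47 + 47)) = 6*(-13 - 56*sqrt(94)) = -78 - 336*sqrt(94) ≈ -3335.6)
Q(q(-10, 8)) - J = (1 + 8 - 1*(-10)) - (-78 - 336*sqrt(94)) = (1 + 8 + 10) + (78 + 336*sqrt(94)) = 19 + (78 + 336*sqrt(94)) = 97 + 336*sqrt(94)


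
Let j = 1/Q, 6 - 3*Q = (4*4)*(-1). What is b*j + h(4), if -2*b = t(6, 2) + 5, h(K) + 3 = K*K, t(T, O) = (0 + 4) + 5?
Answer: 265/22 ≈ 12.045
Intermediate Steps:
t(T, O) = 9 (t(T, O) = 4 + 5 = 9)
h(K) = -3 + K**2 (h(K) = -3 + K*K = -3 + K**2)
b = -7 (b = -(9 + 5)/2 = -1/2*14 = -7)
Q = 22/3 (Q = 2 - 4*4*(-1)/3 = 2 - 16*(-1)/3 = 2 - 1/3*(-16) = 2 + 16/3 = 22/3 ≈ 7.3333)
j = 3/22 (j = 1/(22/3) = 3/22 ≈ 0.13636)
b*j + h(4) = -7*3/22 + (-3 + 4**2) = -21/22 + (-3 + 16) = -21/22 + 13 = 265/22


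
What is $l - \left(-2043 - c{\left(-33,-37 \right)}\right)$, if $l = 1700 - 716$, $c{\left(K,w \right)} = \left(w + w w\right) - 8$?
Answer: $4351$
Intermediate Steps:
$c{\left(K,w \right)} = -8 + w + w^{2}$ ($c{\left(K,w \right)} = \left(w + w^{2}\right) - 8 = -8 + w + w^{2}$)
$l = 984$ ($l = 1700 - 716 = 984$)
$l - \left(-2043 - c{\left(-33,-37 \right)}\right) = 984 - \left(-2043 - \left(-8 - 37 + \left(-37\right)^{2}\right)\right) = 984 - \left(-2043 - \left(-8 - 37 + 1369\right)\right) = 984 - \left(-2043 - 1324\right) = 984 - -3367 = 984 + 3367 = 4351$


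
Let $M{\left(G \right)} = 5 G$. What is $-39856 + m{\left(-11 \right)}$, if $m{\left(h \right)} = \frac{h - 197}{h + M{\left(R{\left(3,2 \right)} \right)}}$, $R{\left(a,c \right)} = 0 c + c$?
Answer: $-39648$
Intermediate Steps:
$R{\left(a,c \right)} = c$ ($R{\left(a,c \right)} = 0 + c = c$)
$m{\left(h \right)} = \frac{-197 + h}{10 + h}$ ($m{\left(h \right)} = \frac{h - 197}{h + 5 \cdot 2} = \frac{h - 197}{h + 10} = \frac{-197 + h}{10 + h}$)
$-39856 + m{\left(-11 \right)} = -39856 + \frac{-197 - 11}{10 - 11} = -39856 + \frac{1}{-1} \left(-208\right) = -39856 - -208 = -39856 + 208 = -39648$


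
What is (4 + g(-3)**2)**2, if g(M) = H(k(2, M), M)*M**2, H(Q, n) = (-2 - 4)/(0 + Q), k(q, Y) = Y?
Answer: 107584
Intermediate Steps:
H(Q, n) = -6/Q
g(M) = -6*M (g(M) = (-6/M)*M**2 = -6*M)
(4 + g(-3)**2)**2 = (4 + (-6*(-3))**2)**2 = (4 + 18**2)**2 = (4 + 324)**2 = 328**2 = 107584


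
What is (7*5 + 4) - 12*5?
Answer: -21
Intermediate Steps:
(7*5 + 4) - 12*5 = (35 + 4) - 60 = 39 - 60 = -21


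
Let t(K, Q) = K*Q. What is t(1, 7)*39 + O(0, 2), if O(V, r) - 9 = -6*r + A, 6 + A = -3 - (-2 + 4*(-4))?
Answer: 279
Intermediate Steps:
A = 9 (A = -6 + (-3 - (-2 + 4*(-4))) = -6 + (-3 - (-2 - 16)) = -6 + (-3 - 1*(-18)) = -6 + (-3 + 18) = -6 + 15 = 9)
O(V, r) = 18 - 6*r (O(V, r) = 9 + (-6*r + 9) = 9 + (9 - 6*r) = 18 - 6*r)
t(1, 7)*39 + O(0, 2) = (1*7)*39 + (18 - 6*2) = 7*39 + (18 - 12) = 273 + 6 = 279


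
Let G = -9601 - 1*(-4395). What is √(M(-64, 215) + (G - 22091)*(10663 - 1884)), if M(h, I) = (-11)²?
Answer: I*√239640242 ≈ 15480.0*I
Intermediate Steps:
G = -5206 (G = -9601 + 4395 = -5206)
M(h, I) = 121
√(M(-64, 215) + (G - 22091)*(10663 - 1884)) = √(121 + (-5206 - 22091)*(10663 - 1884)) = √(121 - 27297*8779) = √(121 - 239640363) = √(-239640242) = I*√239640242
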